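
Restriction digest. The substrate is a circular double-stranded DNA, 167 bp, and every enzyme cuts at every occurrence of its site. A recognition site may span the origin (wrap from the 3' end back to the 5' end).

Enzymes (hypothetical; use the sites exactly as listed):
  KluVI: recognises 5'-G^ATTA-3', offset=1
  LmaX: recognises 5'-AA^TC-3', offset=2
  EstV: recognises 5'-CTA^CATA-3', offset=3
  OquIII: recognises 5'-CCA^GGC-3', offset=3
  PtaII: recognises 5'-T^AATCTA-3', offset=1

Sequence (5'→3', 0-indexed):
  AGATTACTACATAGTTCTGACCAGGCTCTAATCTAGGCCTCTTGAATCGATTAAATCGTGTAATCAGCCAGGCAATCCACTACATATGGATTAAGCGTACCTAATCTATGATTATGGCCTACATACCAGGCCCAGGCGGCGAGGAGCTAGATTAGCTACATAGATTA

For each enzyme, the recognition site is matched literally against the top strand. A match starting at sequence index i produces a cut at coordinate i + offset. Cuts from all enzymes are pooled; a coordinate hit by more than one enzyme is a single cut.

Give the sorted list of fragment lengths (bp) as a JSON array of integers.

[2,2,3,5,5,6,6,6,6,6,7,7,7,7,7,8,8,11,13,14,15,16]

Per-enzyme occurrences:
  KluVI GATTA/1: at [1, 48, 88, 109, 149, 162] ⇒ [2, 49, 89, 110, 150, 163]
  LmaX AATC/2: at [29, 44, 53, 61, 73, 102] ⇒ [31, 46, 55, 63, 75, 104]
  EstV CTACATA/3: at [6, 79, 118, 155] ⇒ [9, 82, 121, 158]
  OquIII CCAGGC/3: at [20, 67, 125, 131] ⇒ [23, 70, 128, 134]
  PtaII TAATCTA/1: at [28, 101] ⇒ [29, 102]

All cut coordinates (distinct, sorted): [2, 9, 23, 29, 31, 46, 49, 55, 63, 70, 75, 82, 89, 102, 104, 110, 121, 128, 134, 150, 158, 163]

Fragment lengths:
  2→9: 7 bp
  9→23: 14 bp
  23→29: 6 bp
  29→31: 2 bp
  31→46: 15 bp
  46→49: 3 bp
  49→55: 6 bp
  55→63: 8 bp
  63→70: 7 bp
  70→75: 5 bp
  75→82: 7 bp
  82→89: 7 bp
  89→102: 13 bp
  102→104: 2 bp
  104→110: 6 bp
  110→121: 11 bp
  121→128: 7 bp
  128→134: 6 bp
  134→150: 16 bp
  150→158: 8 bp
  158→163: 5 bp
  163→2 (wrap): 167-163+2 = 6 bp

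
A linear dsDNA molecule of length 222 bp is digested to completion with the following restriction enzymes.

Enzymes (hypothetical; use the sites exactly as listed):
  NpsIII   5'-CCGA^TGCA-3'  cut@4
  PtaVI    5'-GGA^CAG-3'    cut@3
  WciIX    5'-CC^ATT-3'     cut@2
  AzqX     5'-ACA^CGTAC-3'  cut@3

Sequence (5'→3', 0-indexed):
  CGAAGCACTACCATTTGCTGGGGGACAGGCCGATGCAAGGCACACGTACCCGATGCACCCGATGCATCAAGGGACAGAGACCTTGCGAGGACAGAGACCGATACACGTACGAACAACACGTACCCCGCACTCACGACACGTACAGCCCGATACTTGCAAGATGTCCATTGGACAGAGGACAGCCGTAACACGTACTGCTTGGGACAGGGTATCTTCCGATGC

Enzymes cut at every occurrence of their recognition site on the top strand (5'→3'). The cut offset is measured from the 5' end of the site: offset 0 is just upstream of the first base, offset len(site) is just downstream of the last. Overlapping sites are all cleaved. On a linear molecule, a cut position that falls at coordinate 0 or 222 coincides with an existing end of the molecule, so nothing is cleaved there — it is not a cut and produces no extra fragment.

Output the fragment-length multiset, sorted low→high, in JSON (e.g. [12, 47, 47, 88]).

[6,7,8,9,9,11,11,12,12,13,13,14,14,17,18,20,28]

Site scan:
  NpsIII (CCGATGCA, off=4): starts [29, 49, 58] → cuts [33, 53, 62]
  PtaVI (GGACAG, off=3): starts [22, 71, 88, 169, 176, 201] → cuts [25, 74, 91, 172, 179, 204]
  WciIX (CCATT, off=2): starts [10, 164] → cuts [12, 166]
  AzqX (ACACGTAC, off=3): starts [41, 102, 115, 135, 187] → cuts [44, 105, 118, 138, 190]

Pooled cuts: [12, 25, 33, 44, 53, 62, 74, 91, 105, 118, 138, 166, 172, 179, 190, 204]

Fragment lengths:
  [0,12): 12 bp
  [12,25): 13 bp
  [25,33): 8 bp
  [33,44): 11 bp
  [44,53): 9 bp
  [53,62): 9 bp
  [62,74): 12 bp
  [74,91): 17 bp
  [91,105): 14 bp
  [105,118): 13 bp
  [118,138): 20 bp
  [138,166): 28 bp
  [166,172): 6 bp
  [172,179): 7 bp
  [179,190): 11 bp
  [190,204): 14 bp
  [204,222): 18 bp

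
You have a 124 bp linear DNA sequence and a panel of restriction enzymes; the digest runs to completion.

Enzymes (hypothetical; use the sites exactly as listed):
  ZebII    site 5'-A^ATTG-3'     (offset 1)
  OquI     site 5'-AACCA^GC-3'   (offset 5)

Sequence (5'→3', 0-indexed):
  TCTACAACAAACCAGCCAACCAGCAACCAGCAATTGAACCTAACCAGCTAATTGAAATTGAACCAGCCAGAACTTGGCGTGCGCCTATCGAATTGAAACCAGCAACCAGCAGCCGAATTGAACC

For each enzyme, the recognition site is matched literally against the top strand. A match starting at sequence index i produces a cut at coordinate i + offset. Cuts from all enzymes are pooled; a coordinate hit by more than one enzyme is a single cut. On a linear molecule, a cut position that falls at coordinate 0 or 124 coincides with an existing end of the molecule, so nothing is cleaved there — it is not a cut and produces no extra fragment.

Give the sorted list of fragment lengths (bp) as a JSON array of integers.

[3,4,6,7,7,8,8,8,9,10,14,14,26]

Site scan:
  ZebII (AATTG, off=1): starts [31, 49, 55, 90, 115] → cuts [32, 50, 56, 91, 116]
  OquI (AACCAGC, off=5): starts [9, 17, 24, 41, 60, 96, 103] → cuts [14, 22, 29, 46, 65, 101, 108]

All cut coordinates (distinct, sorted): [14, 22, 29, 32, 46, 50, 56, 65, 91, 101, 108, 116]

Fragment lengths:
  [0,14): 14 bp
  [14,22): 8 bp
  [22,29): 7 bp
  [29,32): 3 bp
  [32,46): 14 bp
  [46,50): 4 bp
  [50,56): 6 bp
  [56,65): 9 bp
  [65,91): 26 bp
  [91,101): 10 bp
  [101,108): 7 bp
  [108,116): 8 bp
  [116,124): 8 bp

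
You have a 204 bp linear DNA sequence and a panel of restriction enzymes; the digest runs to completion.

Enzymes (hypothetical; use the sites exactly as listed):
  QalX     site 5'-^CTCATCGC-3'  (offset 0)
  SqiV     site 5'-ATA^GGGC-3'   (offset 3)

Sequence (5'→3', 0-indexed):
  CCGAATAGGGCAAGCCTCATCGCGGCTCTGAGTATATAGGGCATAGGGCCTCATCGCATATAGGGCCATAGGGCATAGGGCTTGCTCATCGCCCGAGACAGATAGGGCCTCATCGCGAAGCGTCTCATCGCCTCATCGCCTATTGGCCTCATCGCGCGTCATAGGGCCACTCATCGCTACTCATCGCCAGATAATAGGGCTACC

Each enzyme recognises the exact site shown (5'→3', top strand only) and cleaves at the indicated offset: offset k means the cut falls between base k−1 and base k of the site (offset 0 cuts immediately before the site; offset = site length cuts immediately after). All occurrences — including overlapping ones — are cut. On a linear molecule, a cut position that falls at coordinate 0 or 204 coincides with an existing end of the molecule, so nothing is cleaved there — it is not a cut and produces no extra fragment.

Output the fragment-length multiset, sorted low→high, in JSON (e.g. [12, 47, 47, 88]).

[4,4,6,7,7,7,7,8,8,8,8,10,13,15,16,16,17,20,23]

Site scan:
  QalX CTCATCGC/0: at [15, 49, 84, 108, 123, 131, 147, 169, 179] ⇒ [15, 49, 84, 108, 123, 131, 147, 169, 179]
  SqiV ATAGGGC/3: at [4, 35, 42, 59, 67, 74, 101, 160, 193] ⇒ [7, 38, 45, 62, 70, 77, 104, 163, 196]

Pooled cuts: [7, 15, 38, 45, 49, 62, 70, 77, 84, 104, 108, 123, 131, 147, 163, 169, 179, 196]

Fragments:
  [0,7): 7 bp
  [7,15): 8 bp
  [15,38): 23 bp
  [38,45): 7 bp
  [45,49): 4 bp
  [49,62): 13 bp
  [62,70): 8 bp
  [70,77): 7 bp
  [77,84): 7 bp
  [84,104): 20 bp
  [104,108): 4 bp
  [108,123): 15 bp
  [123,131): 8 bp
  [131,147): 16 bp
  [147,163): 16 bp
  [163,169): 6 bp
  [169,179): 10 bp
  [179,196): 17 bp
  [196,204): 8 bp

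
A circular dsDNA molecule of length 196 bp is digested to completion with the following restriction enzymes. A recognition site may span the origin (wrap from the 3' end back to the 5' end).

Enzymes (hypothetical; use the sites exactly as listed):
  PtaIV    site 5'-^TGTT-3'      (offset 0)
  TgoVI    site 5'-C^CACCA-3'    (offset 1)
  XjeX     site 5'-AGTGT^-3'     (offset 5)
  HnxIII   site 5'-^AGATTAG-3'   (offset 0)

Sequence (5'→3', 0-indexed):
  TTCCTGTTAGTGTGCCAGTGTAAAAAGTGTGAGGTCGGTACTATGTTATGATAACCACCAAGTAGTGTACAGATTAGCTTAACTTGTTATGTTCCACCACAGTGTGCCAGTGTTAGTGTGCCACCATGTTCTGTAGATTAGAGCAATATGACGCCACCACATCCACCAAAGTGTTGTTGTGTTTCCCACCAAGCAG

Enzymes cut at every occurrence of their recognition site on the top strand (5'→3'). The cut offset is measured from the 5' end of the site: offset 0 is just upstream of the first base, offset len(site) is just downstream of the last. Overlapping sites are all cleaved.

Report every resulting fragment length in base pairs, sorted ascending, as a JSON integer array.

[2,2,3,3,5,5,5,5,5,6,7,8,8,8,9,9,9,11,12,13,13,14,14,20]

Scan for sites:
  PtaIV (TGTT, off=0): starts [4, 43, 84, 89, 110, 126, 171, 174, 179] → cuts [4, 43, 84, 89, 110, 126, 171, 174, 179]
  TgoVI (CCACCA, off=1): starts [54, 93, 120, 153, 162, 185] → cuts [55, 94, 121, 154, 163, 186]
  XjeX (AGTGT, off=5): starts [8, 16, 25, 63, 100, 108, 114, 169] → cuts [13, 21, 30, 68, 105, 113, 119, 174]
  HnxIII (AGATTAG, off=0): starts [70, 134] → cuts [70, 134]

All cut coordinates (distinct, sorted): [4, 13, 21, 30, 43, 55, 68, 70, 84, 89, 94, 105, 110, 113, 119, 121, 126, 134, 154, 163, 171, 174, 179, 186]

Fragments:
  4→13: 9 bp
  13→21: 8 bp
  21→30: 9 bp
  30→43: 13 bp
  43→55: 12 bp
  55→68: 13 bp
  68→70: 2 bp
  70→84: 14 bp
  84→89: 5 bp
  89→94: 5 bp
  94→105: 11 bp
  105→110: 5 bp
  110→113: 3 bp
  113→119: 6 bp
  119→121: 2 bp
  121→126: 5 bp
  126→134: 8 bp
  134→154: 20 bp
  154→163: 9 bp
  163→171: 8 bp
  171→174: 3 bp
  174→179: 5 bp
  179→186: 7 bp
  186→4 (wrap): 196-186+4 = 14 bp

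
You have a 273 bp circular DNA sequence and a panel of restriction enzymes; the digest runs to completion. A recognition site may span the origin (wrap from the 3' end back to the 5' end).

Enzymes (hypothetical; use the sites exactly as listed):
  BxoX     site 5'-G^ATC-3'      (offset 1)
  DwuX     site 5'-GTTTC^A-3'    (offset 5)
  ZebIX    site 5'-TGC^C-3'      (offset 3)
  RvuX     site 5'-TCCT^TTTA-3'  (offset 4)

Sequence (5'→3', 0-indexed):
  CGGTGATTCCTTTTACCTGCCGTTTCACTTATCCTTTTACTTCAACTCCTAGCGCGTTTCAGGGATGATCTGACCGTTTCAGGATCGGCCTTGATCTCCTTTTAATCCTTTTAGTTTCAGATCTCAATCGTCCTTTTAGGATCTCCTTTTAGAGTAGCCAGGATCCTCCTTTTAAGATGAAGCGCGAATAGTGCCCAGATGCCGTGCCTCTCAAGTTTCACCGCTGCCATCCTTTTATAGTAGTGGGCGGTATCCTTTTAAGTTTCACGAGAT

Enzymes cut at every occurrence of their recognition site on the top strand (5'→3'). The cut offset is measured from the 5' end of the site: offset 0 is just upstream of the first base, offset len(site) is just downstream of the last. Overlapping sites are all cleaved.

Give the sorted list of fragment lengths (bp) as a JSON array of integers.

[2,3,5,5,6,6,6,7,7,7,8,8,8,9,9,9,9,10,10,12,13,13,14,15,23,24,25]

Per-enzyme occurrences:
  BxoX GATC/1: at [66, 82, 92, 119, 139, 161, 270] ⇒ [67, 83, 93, 120, 140, 162, 271]
  DwuX GTTTCA/5: at [21, 55, 75, 113, 214, 261] ⇒ [26, 60, 80, 118, 219, 266]
  ZebIX TGCC/3: at [17, 191, 199, 204, 224] ⇒ [20, 194, 202, 207, 227]
  RvuX TCCTTTTA/4: at [7, 31, 96, 105, 130, 143, 166, 229, 252] ⇒ [11, 35, 100, 109, 134, 147, 170, 233, 256]

Pooled cuts: [11, 20, 26, 35, 60, 67, 80, 83, 93, 100, 109, 118, 120, 134, 140, 147, 162, 170, 194, 202, 207, 219, 227, 233, 256, 266, 271]

Fragments:
  11→20: 9 bp
  20→26: 6 bp
  26→35: 9 bp
  35→60: 25 bp
  60→67: 7 bp
  67→80: 13 bp
  80→83: 3 bp
  83→93: 10 bp
  93→100: 7 bp
  100→109: 9 bp
  109→118: 9 bp
  118→120: 2 bp
  120→134: 14 bp
  134→140: 6 bp
  140→147: 7 bp
  147→162: 15 bp
  162→170: 8 bp
  170→194: 24 bp
  194→202: 8 bp
  202→207: 5 bp
  207→219: 12 bp
  219→227: 8 bp
  227→233: 6 bp
  233→256: 23 bp
  256→266: 10 bp
  266→271: 5 bp
  271→11 (wrap): 273-271+11 = 13 bp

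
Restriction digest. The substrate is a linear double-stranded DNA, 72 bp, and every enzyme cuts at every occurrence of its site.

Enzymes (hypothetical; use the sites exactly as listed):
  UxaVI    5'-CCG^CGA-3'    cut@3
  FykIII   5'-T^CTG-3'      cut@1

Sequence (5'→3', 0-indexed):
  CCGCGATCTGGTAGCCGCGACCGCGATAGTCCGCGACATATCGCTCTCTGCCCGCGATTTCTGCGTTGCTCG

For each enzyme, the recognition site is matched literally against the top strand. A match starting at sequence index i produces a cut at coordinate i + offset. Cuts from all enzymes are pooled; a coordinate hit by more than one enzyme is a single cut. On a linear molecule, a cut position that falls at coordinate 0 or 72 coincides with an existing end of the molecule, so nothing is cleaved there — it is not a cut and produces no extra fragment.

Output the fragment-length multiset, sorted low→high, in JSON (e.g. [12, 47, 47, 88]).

Per-enzyme occurrences:
  UxaVI CCGCGA/3: at [0, 14, 20, 30, 51] ⇒ [3, 17, 23, 33, 54]
  FykIII TCTG/1: at [6, 46, 59] ⇒ [7, 47, 60]

Pooled cuts: [3, 7, 17, 23, 33, 47, 54, 60]

Fragment lengths:
  [0,3): 3 bp
  [3,7): 4 bp
  [7,17): 10 bp
  [17,23): 6 bp
  [23,33): 10 bp
  [33,47): 14 bp
  [47,54): 7 bp
  [54,60): 6 bp
  [60,72): 12 bp

[3,4,6,6,7,10,10,12,14]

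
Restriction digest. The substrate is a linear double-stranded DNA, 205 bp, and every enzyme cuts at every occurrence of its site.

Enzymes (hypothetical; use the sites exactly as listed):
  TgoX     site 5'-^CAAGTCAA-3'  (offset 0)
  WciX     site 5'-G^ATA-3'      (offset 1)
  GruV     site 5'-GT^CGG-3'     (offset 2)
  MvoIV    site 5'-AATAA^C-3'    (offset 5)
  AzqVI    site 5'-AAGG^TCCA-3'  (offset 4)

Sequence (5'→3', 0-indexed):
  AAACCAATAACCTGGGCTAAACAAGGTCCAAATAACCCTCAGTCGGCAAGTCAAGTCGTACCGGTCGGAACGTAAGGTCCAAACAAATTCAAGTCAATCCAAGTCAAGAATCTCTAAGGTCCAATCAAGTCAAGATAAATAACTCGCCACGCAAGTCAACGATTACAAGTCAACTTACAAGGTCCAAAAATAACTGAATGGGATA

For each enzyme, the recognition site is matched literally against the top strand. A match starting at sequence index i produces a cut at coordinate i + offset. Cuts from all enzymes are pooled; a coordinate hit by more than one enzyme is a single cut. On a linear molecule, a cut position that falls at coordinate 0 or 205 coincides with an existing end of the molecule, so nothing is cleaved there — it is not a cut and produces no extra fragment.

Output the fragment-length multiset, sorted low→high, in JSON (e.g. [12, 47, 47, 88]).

Site scan:
  TgoX CAAGTCAA/0: at [46, 89, 99, 125, 151, 165] ⇒ [46, 89, 99, 125, 151, 165]
  WciX GATA/1: at [133, 201] ⇒ [134, 202]
  GruV GTCGG/2: at [41, 63] ⇒ [43, 65]
  MvoIV AATAAC/5: at [5, 30, 137, 188] ⇒ [10, 35, 142, 193]
  AzqVI AAGGTCCA/4: at [22, 73, 115, 178] ⇒ [26, 77, 119, 182]

Pooled cuts: [10, 26, 35, 43, 46, 65, 77, 89, 99, 119, 125, 134, 142, 151, 165, 182, 193, 202]

Fragments:
  [0,10): 10 bp
  [10,26): 16 bp
  [26,35): 9 bp
  [35,43): 8 bp
  [43,46): 3 bp
  [46,65): 19 bp
  [65,77): 12 bp
  [77,89): 12 bp
  [89,99): 10 bp
  [99,119): 20 bp
  [119,125): 6 bp
  [125,134): 9 bp
  [134,142): 8 bp
  [142,151): 9 bp
  [151,165): 14 bp
  [165,182): 17 bp
  [182,193): 11 bp
  [193,202): 9 bp
  [202,205): 3 bp

[3,3,6,8,8,9,9,9,9,10,10,11,12,12,14,16,17,19,20]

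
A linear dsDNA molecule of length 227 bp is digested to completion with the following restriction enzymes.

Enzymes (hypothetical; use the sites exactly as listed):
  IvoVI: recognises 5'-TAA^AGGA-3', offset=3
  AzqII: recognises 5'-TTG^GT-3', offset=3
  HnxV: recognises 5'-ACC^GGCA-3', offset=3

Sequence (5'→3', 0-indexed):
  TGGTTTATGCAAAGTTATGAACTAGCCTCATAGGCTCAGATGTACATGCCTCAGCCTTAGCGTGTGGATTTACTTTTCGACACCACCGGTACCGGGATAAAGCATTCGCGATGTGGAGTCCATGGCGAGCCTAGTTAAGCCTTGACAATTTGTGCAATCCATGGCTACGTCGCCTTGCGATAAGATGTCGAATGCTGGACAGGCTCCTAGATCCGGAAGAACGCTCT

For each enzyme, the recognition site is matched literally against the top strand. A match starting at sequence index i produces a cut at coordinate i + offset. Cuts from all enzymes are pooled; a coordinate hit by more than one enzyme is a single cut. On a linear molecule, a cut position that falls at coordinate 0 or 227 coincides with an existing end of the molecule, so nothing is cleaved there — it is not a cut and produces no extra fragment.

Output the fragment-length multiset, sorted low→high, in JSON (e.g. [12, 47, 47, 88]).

[227]

Scan for sites:
  IvoVI (TAAAGGA, off=3): no sites
  AzqII (TTGGT, off=3): no sites
  HnxV (ACCGGCA, off=3): no sites

All cut coordinates (distinct, sorted): ∅

Fragments:
  no cuts → one linear fragment of 227 bp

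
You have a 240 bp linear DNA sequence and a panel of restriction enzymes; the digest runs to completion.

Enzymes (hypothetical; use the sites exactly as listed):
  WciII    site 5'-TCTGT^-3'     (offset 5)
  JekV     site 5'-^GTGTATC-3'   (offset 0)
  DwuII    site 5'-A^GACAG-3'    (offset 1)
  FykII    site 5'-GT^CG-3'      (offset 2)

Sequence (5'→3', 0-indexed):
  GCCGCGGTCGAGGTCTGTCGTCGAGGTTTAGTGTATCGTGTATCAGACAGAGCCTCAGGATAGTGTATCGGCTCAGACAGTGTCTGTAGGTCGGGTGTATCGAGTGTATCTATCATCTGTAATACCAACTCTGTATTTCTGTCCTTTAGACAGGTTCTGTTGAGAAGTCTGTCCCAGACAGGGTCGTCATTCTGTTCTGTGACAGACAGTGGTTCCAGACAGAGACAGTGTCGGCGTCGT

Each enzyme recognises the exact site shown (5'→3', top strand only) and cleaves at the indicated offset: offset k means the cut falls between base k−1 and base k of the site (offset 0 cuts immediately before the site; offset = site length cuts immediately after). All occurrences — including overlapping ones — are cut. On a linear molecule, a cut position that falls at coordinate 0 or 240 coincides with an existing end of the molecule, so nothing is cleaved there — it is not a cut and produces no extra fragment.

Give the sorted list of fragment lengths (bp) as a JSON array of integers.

Site scan:
  WciII (TCTGT, off=5): starts [13, 82, 115, 129, 137, 155, 167, 190, 195] → cuts [18, 87, 120, 134, 142, 160, 172, 195, 200]
  JekV (GTGTATC, off=0): starts [30, 37, 62, 94, 103] → cuts [30, 37, 62, 94, 103]
  DwuII (AGACAG, off=1): starts [44, 74, 147, 175, 203, 216, 222] → cuts [45, 75, 148, 176, 204, 217, 223]
  FykII (GTCG, off=2): starts [6, 16, 19, 89, 182, 229, 235] → cuts [8, 18, 21, 91, 184, 231, 237]

Pooled cuts: [8, 18, 21, 30, 37, 45, 62, 75, 87, 91, 94, 103, 120, 134, 142, 148, 160, 172, 176, 184, 195, 200, 204, 217, 223, 231, 237]

Fragment lengths:
  [0,8): 8 bp
  [8,18): 10 bp
  [18,21): 3 bp
  [21,30): 9 bp
  [30,37): 7 bp
  [37,45): 8 bp
  [45,62): 17 bp
  [62,75): 13 bp
  [75,87): 12 bp
  [87,91): 4 bp
  [91,94): 3 bp
  [94,103): 9 bp
  [103,120): 17 bp
  [120,134): 14 bp
  [134,142): 8 bp
  [142,148): 6 bp
  [148,160): 12 bp
  [160,172): 12 bp
  [172,176): 4 bp
  [176,184): 8 bp
  [184,195): 11 bp
  [195,200): 5 bp
  [200,204): 4 bp
  [204,217): 13 bp
  [217,223): 6 bp
  [223,231): 8 bp
  [231,237): 6 bp
  [237,240): 3 bp

[3,3,3,4,4,4,5,6,6,6,7,8,8,8,8,8,9,9,10,11,12,12,12,13,13,14,17,17]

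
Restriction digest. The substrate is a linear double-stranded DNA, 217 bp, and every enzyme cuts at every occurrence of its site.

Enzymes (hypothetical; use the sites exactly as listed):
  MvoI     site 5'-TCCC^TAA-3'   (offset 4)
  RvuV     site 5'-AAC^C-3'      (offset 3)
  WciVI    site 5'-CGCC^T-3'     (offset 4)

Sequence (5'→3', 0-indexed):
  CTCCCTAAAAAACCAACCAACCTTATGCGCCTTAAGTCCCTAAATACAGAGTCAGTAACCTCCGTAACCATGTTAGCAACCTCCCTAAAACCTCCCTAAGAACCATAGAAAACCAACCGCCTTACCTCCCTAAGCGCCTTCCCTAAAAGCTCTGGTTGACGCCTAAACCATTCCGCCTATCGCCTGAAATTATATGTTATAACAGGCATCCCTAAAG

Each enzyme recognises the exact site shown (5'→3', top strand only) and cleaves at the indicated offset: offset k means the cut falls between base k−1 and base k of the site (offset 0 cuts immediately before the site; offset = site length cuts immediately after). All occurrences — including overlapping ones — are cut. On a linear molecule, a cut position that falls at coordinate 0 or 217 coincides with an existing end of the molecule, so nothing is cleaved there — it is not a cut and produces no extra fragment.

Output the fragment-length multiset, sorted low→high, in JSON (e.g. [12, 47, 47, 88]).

Site scan:
  MvoI (TCCCTAA, off=4): starts [1, 36, 81, 92, 126, 139, 208] → cuts [5, 40, 85, 96, 130, 143, 212]
  RvuV (AACC, off=3): starts [10, 14, 18, 56, 65, 77, 88, 100, 110, 114, 165] → cuts [13, 17, 21, 59, 68, 80, 91, 103, 113, 117, 168]
  WciVI (CGCCT, off=4): starts [27, 117, 134, 159, 173, 180] → cuts [31, 121, 138, 163, 177, 184]

All cut coordinates (distinct, sorted): [5, 13, 17, 21, 31, 40, 59, 68, 80, 85, 91, 96, 103, 113, 117, 121, 130, 138, 143, 163, 168, 177, 184, 212]

Fragments:
  [0,5): 5 bp
  [5,13): 8 bp
  [13,17): 4 bp
  [17,21): 4 bp
  [21,31): 10 bp
  [31,40): 9 bp
  [40,59): 19 bp
  [59,68): 9 bp
  [68,80): 12 bp
  [80,85): 5 bp
  [85,91): 6 bp
  [91,96): 5 bp
  [96,103): 7 bp
  [103,113): 10 bp
  [113,117): 4 bp
  [117,121): 4 bp
  [121,130): 9 bp
  [130,138): 8 bp
  [138,143): 5 bp
  [143,163): 20 bp
  [163,168): 5 bp
  [168,177): 9 bp
  [177,184): 7 bp
  [184,212): 28 bp
  [212,217): 5 bp

[4,4,4,4,5,5,5,5,5,5,6,7,7,8,8,9,9,9,9,10,10,12,19,20,28]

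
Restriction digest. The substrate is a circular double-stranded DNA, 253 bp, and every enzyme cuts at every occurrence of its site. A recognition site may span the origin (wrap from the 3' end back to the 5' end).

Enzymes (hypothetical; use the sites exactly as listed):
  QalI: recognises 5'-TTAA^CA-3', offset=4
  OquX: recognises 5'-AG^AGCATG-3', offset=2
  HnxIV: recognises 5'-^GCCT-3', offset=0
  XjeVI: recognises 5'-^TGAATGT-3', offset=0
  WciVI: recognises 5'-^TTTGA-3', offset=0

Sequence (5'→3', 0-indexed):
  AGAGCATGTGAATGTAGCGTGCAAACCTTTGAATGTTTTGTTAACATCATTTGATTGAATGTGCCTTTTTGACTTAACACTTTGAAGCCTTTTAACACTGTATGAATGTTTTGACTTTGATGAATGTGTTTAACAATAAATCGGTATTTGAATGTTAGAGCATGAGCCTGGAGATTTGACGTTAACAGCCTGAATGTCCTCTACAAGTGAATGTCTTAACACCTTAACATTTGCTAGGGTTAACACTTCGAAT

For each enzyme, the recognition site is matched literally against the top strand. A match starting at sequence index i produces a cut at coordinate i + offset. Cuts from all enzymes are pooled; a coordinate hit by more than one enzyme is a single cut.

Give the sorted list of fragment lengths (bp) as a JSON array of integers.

[2,2,2,3,3,5,5,5,6,6,6,6,7,7,7,7,8,9,9,10,10,11,12,12,13,13,15,16,17,19]

Scan for sites:
  QalI TTAACA/4: at [40, 73, 91, 129, 181, 215, 223, 239] ⇒ [44, 77, 95, 133, 185, 219, 227, 243]
  OquX AGAGCATG/2: at [0, 156] ⇒ [2, 158]
  HnxIV GCCT/0: at [62, 86, 165, 187] ⇒ [62, 86, 165, 187]
  XjeVI TGAATGT/0: at [8, 29, 55, 102, 120, 148, 190, 207] ⇒ [8, 29, 55, 102, 120, 148, 190, 207]
  WciVI TTTGA/0: at [27, 49, 67, 80, 109, 115, 146, 174] ⇒ [27, 49, 67, 80, 109, 115, 146, 174]

All cut coordinates (distinct, sorted): [2, 8, 27, 29, 44, 49, 55, 62, 67, 77, 80, 86, 95, 102, 109, 115, 120, 133, 146, 148, 158, 165, 174, 185, 187, 190, 207, 219, 227, 243]

Fragment lengths:
  2→8: 6 bp
  8→27: 19 bp
  27→29: 2 bp
  29→44: 15 bp
  44→49: 5 bp
  49→55: 6 bp
  55→62: 7 bp
  62→67: 5 bp
  67→77: 10 bp
  77→80: 3 bp
  80→86: 6 bp
  86→95: 9 bp
  95→102: 7 bp
  102→109: 7 bp
  109→115: 6 bp
  115→120: 5 bp
  120→133: 13 bp
  133→146: 13 bp
  146→148: 2 bp
  148→158: 10 bp
  158→165: 7 bp
  165→174: 9 bp
  174→185: 11 bp
  185→187: 2 bp
  187→190: 3 bp
  190→207: 17 bp
  207→219: 12 bp
  219→227: 8 bp
  227→243: 16 bp
  243→2 (wrap): 253-243+2 = 12 bp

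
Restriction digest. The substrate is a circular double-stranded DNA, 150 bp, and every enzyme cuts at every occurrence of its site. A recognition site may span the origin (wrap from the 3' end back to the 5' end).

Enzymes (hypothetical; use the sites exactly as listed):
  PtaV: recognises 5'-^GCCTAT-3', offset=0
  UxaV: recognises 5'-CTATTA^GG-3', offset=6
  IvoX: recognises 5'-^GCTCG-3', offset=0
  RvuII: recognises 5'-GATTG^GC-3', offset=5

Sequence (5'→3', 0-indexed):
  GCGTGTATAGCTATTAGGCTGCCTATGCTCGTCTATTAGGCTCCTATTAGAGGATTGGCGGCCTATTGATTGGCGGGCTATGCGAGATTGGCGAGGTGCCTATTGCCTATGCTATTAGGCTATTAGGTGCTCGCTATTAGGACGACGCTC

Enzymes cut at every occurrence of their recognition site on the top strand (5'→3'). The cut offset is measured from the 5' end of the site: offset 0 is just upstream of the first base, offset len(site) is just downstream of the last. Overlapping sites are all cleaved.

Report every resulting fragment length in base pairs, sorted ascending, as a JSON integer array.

[3,3,4,6,7,7,7,8,11,12,12,13,18,19,20]

Per-enzyme occurrences:
  PtaV GCCTAT/0: at [20, 60, 97, 104] ⇒ [20, 60, 97, 104]
  UxaV CTATTAGG/6: at [10, 32, 111, 119, 133] ⇒ [16, 38, 117, 125, 139]
  IvoX GCTCG/0: at [26, 128, 146] ⇒ [26, 128, 146]
  RvuII GATTGGC/5: at [52, 67, 85] ⇒ [57, 72, 90]

All cut coordinates (distinct, sorted): [16, 20, 26, 38, 57, 60, 72, 90, 97, 104, 117, 125, 128, 139, 146]

Fragments:
  16→20: 4 bp
  20→26: 6 bp
  26→38: 12 bp
  38→57: 19 bp
  57→60: 3 bp
  60→72: 12 bp
  72→90: 18 bp
  90→97: 7 bp
  97→104: 7 bp
  104→117: 13 bp
  117→125: 8 bp
  125→128: 3 bp
  128→139: 11 bp
  139→146: 7 bp
  146→16 (wrap): 150-146+16 = 20 bp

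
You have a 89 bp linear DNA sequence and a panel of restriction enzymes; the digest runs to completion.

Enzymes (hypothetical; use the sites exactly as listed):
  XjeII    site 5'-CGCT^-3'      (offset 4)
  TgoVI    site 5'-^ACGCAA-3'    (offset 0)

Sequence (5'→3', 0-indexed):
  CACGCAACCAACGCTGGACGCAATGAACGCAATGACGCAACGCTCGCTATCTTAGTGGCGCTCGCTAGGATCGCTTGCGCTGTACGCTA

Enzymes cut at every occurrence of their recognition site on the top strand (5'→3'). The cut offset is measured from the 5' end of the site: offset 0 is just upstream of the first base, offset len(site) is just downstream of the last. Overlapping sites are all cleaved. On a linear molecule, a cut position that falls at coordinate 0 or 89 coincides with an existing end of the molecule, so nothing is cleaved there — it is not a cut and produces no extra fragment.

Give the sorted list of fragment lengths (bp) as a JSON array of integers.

Site scan:
  XjeII (CGCT, off=4): starts [11, 40, 44, 58, 62, 71, 77, 84] → cuts [15, 44, 48, 62, 66, 75, 81, 88]
  TgoVI (ACGCAA, off=0): starts [1, 17, 26, 34] → cuts [1, 17, 26, 34]

All cut coordinates (distinct, sorted): [1, 15, 17, 26, 34, 44, 48, 62, 66, 75, 81, 88]

Fragment lengths:
  [0,1): 1 bp
  [1,15): 14 bp
  [15,17): 2 bp
  [17,26): 9 bp
  [26,34): 8 bp
  [34,44): 10 bp
  [44,48): 4 bp
  [48,62): 14 bp
  [62,66): 4 bp
  [66,75): 9 bp
  [75,81): 6 bp
  [81,88): 7 bp
  [88,89): 1 bp

[1,1,2,4,4,6,7,8,9,9,10,14,14]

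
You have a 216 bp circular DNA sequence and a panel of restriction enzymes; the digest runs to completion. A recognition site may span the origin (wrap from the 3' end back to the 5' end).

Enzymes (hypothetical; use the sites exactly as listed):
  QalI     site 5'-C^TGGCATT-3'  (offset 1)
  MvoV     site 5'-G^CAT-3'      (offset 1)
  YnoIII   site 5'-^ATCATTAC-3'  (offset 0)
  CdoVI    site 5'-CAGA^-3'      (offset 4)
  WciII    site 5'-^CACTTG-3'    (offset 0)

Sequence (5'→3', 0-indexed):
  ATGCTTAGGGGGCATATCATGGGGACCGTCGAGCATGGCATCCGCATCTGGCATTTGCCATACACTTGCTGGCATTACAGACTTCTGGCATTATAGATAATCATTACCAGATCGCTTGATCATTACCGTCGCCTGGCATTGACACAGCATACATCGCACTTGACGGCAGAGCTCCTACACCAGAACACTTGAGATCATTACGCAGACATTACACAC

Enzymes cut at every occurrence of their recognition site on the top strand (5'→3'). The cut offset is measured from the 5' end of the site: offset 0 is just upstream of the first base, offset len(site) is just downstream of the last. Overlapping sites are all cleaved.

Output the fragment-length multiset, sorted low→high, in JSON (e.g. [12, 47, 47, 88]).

Scan for sites:
  QalI CTGGCATT/1: at [47, 68, 84, 132] ⇒ [48, 69, 85, 133]
  MvoV GCAT/1: at [11, 32, 37, 43, 50, 71, 87, 135, 146] ⇒ [12, 33, 38, 44, 51, 72, 88, 136, 147]
  YnoIII ATCATTAC/0: at [99, 118, 193] ⇒ [99, 118, 193]
  CdoVI CAGA/4: at [77, 107, 166, 180, 202] ⇒ [81, 111, 170, 184, 206]
  WciII CACTTG/0: at [62, 156, 185] ⇒ [62, 156, 185]

All cut coordinates (distinct, sorted): [12, 33, 38, 44, 48, 51, 62, 69, 72, 81, 85, 88, 99, 111, 118, 133, 136, 147, 156, 170, 184, 185, 193, 206]

Fragments:
  12→33: 21 bp
  33→38: 5 bp
  38→44: 6 bp
  44→48: 4 bp
  48→51: 3 bp
  51→62: 11 bp
  62→69: 7 bp
  69→72: 3 bp
  72→81: 9 bp
  81→85: 4 bp
  85→88: 3 bp
  88→99: 11 bp
  99→111: 12 bp
  111→118: 7 bp
  118→133: 15 bp
  133→136: 3 bp
  136→147: 11 bp
  147→156: 9 bp
  156→170: 14 bp
  170→184: 14 bp
  184→185: 1 bp
  185→193: 8 bp
  193→206: 13 bp
  206→12 (wrap): 216-206+12 = 22 bp

[1,3,3,3,3,4,4,5,6,7,7,8,9,9,11,11,11,12,13,14,14,15,21,22]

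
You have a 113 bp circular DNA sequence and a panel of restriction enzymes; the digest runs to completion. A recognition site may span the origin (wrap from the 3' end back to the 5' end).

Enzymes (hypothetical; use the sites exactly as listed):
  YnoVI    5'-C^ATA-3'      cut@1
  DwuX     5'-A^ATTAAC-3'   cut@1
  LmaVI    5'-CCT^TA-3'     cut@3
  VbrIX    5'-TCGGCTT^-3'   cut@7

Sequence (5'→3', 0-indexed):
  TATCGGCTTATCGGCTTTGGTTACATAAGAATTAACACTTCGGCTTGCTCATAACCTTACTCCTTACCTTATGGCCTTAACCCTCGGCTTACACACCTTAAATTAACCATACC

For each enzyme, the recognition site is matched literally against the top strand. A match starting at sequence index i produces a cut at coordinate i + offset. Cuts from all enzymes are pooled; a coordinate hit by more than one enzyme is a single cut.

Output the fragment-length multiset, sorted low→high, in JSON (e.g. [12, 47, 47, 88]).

[3,4,5,6,7,7,7,7,8,8,8,13,14,16]

Per-enzyme occurrences:
  YnoVI (CATA, off=1): starts [23, 49, 107] → cuts [24, 50, 108]
  DwuX (AATTAAC, off=1): starts [29, 100] → cuts [30, 101]
  LmaVI (CCTTA, off=3): starts [54, 61, 66, 74, 95] → cuts [57, 64, 69, 77, 98]
  VbrIX (TCGGCTT, off=7): starts [2, 10, 39, 83] → cuts [9, 17, 46, 90]

Pooled cuts: [9, 17, 24, 30, 46, 50, 57, 64, 69, 77, 90, 98, 101, 108]

Fragment lengths:
  9→17: 8 bp
  17→24: 7 bp
  24→30: 6 bp
  30→46: 16 bp
  46→50: 4 bp
  50→57: 7 bp
  57→64: 7 bp
  64→69: 5 bp
  69→77: 8 bp
  77→90: 13 bp
  90→98: 8 bp
  98→101: 3 bp
  101→108: 7 bp
  108→9 (wrap): 113-108+9 = 14 bp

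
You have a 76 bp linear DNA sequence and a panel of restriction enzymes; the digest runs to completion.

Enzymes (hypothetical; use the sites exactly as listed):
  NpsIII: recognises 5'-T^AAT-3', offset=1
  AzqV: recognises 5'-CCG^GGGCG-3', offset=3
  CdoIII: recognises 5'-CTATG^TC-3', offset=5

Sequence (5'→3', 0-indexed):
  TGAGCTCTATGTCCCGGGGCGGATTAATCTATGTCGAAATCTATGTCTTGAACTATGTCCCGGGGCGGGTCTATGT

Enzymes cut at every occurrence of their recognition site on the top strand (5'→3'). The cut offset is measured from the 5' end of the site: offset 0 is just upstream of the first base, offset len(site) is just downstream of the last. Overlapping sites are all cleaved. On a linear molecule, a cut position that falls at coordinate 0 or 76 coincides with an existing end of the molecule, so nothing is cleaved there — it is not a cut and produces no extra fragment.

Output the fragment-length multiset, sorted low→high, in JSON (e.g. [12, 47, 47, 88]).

Site scan:
  NpsIII (TAAT, off=1): starts [24] → cuts [25]
  AzqV (CCGGGGCG, off=3): starts [13, 59] → cuts [16, 62]
  CdoIII (CTATGTC, off=5): starts [6, 28, 40, 52] → cuts [11, 33, 45, 57]

Pooled cuts: [11, 16, 25, 33, 45, 57, 62]

Fragments:
  [0,11): 11 bp
  [11,16): 5 bp
  [16,25): 9 bp
  [25,33): 8 bp
  [33,45): 12 bp
  [45,57): 12 bp
  [57,62): 5 bp
  [62,76): 14 bp

[5,5,8,9,11,12,12,14]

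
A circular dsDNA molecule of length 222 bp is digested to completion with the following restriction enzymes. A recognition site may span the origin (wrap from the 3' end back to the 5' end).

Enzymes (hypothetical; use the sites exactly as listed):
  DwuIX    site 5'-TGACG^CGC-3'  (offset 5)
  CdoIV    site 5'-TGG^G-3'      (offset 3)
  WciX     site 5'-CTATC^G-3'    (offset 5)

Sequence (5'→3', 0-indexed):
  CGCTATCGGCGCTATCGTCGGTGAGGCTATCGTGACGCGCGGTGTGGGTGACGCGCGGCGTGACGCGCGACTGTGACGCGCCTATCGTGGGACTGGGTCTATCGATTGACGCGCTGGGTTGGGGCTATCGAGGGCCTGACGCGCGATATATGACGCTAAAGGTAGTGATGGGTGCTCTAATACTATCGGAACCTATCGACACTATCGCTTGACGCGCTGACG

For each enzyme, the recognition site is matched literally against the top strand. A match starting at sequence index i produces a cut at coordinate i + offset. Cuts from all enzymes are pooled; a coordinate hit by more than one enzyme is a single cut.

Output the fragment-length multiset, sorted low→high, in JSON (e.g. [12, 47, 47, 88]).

Scan for sites:
  DwuIX TGACGCGC/5: at [32, 48, 60, 73, 106, 136, 209, 217] ⇒ [0, 37, 53, 65, 78, 111, 141, 214]
  CdoIV TGGG/3: at [44, 87, 93, 114, 119, 168] ⇒ [47, 90, 96, 117, 122, 171]
  WciX CTATCG/5: at [2, 11, 26, 81, 98, 124, 182, 192, 201] ⇒ [7, 16, 31, 86, 103, 129, 187, 197, 206]

All cut coordinates (distinct, sorted): [0, 7, 16, 31, 37, 47, 53, 65, 78, 86, 90, 96, 103, 111, 117, 122, 129, 141, 171, 187, 197, 206, 214]

Fragment lengths:
  0→7: 7 bp
  7→16: 9 bp
  16→31: 15 bp
  31→37: 6 bp
  37→47: 10 bp
  47→53: 6 bp
  53→65: 12 bp
  65→78: 13 bp
  78→86: 8 bp
  86→90: 4 bp
  90→96: 6 bp
  96→103: 7 bp
  103→111: 8 bp
  111→117: 6 bp
  117→122: 5 bp
  122→129: 7 bp
  129→141: 12 bp
  141→171: 30 bp
  171→187: 16 bp
  187→197: 10 bp
  197→206: 9 bp
  206→214: 8 bp
  214→0 (wrap): 222-214+0 = 8 bp

[4,5,6,6,6,6,7,7,7,8,8,8,8,9,9,10,10,12,12,13,15,16,30]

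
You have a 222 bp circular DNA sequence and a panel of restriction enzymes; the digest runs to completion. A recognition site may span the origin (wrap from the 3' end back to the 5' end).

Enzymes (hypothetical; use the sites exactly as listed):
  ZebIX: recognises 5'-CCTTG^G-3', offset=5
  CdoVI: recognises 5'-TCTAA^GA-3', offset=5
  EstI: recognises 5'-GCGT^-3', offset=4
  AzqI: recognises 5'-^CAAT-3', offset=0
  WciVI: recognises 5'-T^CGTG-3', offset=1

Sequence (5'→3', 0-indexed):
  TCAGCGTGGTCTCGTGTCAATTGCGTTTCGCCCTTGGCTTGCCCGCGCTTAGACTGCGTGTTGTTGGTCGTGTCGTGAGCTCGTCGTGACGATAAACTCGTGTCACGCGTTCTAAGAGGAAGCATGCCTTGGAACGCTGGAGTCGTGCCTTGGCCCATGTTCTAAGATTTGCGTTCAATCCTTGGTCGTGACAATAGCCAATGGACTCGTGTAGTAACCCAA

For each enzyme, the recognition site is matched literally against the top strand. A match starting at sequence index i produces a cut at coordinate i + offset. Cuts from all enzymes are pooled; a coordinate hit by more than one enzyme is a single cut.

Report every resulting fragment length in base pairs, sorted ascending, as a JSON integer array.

[1,2,5,5,5,5,5,7,9,9,9,9,9,9,10,10,11,12,12,12,13,14,16,23]

Scan for sites:
  ZebIX CCTTGG/5: at [31, 126, 147, 179] ⇒ [36, 131, 152, 184]
  CdoVI TCTAAGA/5: at [110, 160] ⇒ [115, 165]
  EstI GCGT/4: at [3, 22, 55, 106, 170] ⇒ [7, 26, 59, 110, 174]
  AzqI CAAT/0: at [17, 175, 191, 198, 219] ⇒ [17, 175, 191, 198, 219]
  WciVI TCGTG/1: at [11, 67, 72, 83, 97, 142, 185, 206] ⇒ [12, 68, 73, 84, 98, 143, 186, 207]

Pooled cuts: [7, 12, 17, 26, 36, 59, 68, 73, 84, 98, 110, 115, 131, 143, 152, 165, 174, 175, 184, 186, 191, 198, 207, 219]

Fragments:
  7→12: 5 bp
  12→17: 5 bp
  17→26: 9 bp
  26→36: 10 bp
  36→59: 23 bp
  59→68: 9 bp
  68→73: 5 bp
  73→84: 11 bp
  84→98: 14 bp
  98→110: 12 bp
  110→115: 5 bp
  115→131: 16 bp
  131→143: 12 bp
  143→152: 9 bp
  152→165: 13 bp
  165→174: 9 bp
  174→175: 1 bp
  175→184: 9 bp
  184→186: 2 bp
  186→191: 5 bp
  191→198: 7 bp
  198→207: 9 bp
  207→219: 12 bp
  219→7 (wrap): 222-219+7 = 10 bp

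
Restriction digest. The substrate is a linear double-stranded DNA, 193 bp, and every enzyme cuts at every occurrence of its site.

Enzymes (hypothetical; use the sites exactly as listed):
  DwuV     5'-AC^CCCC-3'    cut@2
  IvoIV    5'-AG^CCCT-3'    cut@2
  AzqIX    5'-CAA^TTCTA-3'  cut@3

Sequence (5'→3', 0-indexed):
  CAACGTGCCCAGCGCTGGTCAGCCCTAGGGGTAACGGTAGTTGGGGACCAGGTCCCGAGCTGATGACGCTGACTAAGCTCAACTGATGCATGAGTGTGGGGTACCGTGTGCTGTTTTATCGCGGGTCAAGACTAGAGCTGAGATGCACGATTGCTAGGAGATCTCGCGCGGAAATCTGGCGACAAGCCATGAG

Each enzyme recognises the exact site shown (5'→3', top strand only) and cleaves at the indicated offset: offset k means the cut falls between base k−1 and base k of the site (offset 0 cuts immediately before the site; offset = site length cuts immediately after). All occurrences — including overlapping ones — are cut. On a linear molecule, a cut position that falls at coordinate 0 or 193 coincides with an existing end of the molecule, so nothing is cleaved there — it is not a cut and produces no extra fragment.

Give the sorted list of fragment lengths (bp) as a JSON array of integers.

Site scan:
  DwuV (ACCCCC, off=2): no sites
  IvoIV (AGCCCT, off=2): starts [20] → cuts [22]
  AzqIX (CAATTCTA, off=3): no sites

All cut coordinates (distinct, sorted): [22]

Fragment lengths:
  [0,22): 22 bp
  [22,193): 171 bp

[22,171]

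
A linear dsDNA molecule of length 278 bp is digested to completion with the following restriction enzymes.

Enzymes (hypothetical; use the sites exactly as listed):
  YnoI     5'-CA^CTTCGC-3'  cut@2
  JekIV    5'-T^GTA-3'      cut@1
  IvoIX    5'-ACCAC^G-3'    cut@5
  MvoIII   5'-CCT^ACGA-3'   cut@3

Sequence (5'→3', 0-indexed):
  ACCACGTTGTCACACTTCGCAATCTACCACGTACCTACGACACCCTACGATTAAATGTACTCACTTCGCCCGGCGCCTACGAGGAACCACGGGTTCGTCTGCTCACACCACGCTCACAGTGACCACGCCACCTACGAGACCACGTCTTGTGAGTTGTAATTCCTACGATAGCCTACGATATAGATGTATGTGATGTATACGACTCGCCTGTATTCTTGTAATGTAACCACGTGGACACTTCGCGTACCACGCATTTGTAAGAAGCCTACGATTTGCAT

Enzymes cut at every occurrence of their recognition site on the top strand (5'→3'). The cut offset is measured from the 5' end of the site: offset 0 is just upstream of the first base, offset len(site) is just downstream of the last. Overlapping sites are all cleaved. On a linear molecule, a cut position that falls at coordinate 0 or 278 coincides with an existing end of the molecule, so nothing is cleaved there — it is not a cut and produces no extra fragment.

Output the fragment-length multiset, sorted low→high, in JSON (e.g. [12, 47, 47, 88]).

Per-enzyme occurrences:
  YnoI (CACTTCGC, off=2): starts [12, 61, 235] → cuts [14, 63, 237]
  JekIV (TGTA, off=1): starts [55, 154, 184, 193, 208, 216, 221, 255] → cuts [56, 155, 185, 194, 209, 217, 222, 256]
  IvoIX (ACCACG, off=5): starts [0, 25, 85, 106, 121, 138, 225, 245] → cuts [5, 30, 90, 111, 126, 143, 230, 250]
  MvoIII (CCTACGA, off=3): starts [33, 43, 75, 130, 161, 171, 264] → cuts [36, 46, 78, 133, 164, 174, 267]

All cut coordinates (distinct, sorted): [5, 14, 30, 36, 46, 56, 63, 78, 90, 111, 126, 133, 143, 155, 164, 174, 185, 194, 209, 217, 222, 230, 237, 250, 256, 267]

Fragments:
  [0,5): 5 bp
  [5,14): 9 bp
  [14,30): 16 bp
  [30,36): 6 bp
  [36,46): 10 bp
  [46,56): 10 bp
  [56,63): 7 bp
  [63,78): 15 bp
  [78,90): 12 bp
  [90,111): 21 bp
  [111,126): 15 bp
  [126,133): 7 bp
  [133,143): 10 bp
  [143,155): 12 bp
  [155,164): 9 bp
  [164,174): 10 bp
  [174,185): 11 bp
  [185,194): 9 bp
  [194,209): 15 bp
  [209,217): 8 bp
  [217,222): 5 bp
  [222,230): 8 bp
  [230,237): 7 bp
  [237,250): 13 bp
  [250,256): 6 bp
  [256,267): 11 bp
  [267,278): 11 bp

[5,5,6,6,7,7,7,8,8,9,9,9,10,10,10,10,11,11,11,12,12,13,15,15,15,16,21]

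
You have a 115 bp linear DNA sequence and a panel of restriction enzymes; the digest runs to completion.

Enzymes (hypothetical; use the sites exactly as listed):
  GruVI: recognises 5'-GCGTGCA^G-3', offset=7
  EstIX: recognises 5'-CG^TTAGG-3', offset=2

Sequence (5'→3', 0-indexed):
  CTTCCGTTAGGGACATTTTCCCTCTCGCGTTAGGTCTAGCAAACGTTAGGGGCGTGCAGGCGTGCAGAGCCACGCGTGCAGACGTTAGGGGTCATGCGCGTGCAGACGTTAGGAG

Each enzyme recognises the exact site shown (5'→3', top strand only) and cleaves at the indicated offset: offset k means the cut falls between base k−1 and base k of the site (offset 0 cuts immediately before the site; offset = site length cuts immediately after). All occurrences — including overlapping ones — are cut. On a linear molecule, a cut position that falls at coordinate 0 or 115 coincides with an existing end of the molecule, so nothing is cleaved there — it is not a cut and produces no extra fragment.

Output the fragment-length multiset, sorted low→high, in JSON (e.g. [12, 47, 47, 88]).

[4,4,6,7,8,13,14,16,20,23]

Site scan:
  GruVI (GCGTGCAG, off=7): starts [51, 59, 73, 97] → cuts [58, 66, 80, 104]
  EstIX (CGTTAGG, off=2): starts [4, 27, 43, 82, 106] → cuts [6, 29, 45, 84, 108]

All cut coordinates (distinct, sorted): [6, 29, 45, 58, 66, 80, 84, 104, 108]

Fragment lengths:
  [0,6): 6 bp
  [6,29): 23 bp
  [29,45): 16 bp
  [45,58): 13 bp
  [58,66): 8 bp
  [66,80): 14 bp
  [80,84): 4 bp
  [84,104): 20 bp
  [104,108): 4 bp
  [108,115): 7 bp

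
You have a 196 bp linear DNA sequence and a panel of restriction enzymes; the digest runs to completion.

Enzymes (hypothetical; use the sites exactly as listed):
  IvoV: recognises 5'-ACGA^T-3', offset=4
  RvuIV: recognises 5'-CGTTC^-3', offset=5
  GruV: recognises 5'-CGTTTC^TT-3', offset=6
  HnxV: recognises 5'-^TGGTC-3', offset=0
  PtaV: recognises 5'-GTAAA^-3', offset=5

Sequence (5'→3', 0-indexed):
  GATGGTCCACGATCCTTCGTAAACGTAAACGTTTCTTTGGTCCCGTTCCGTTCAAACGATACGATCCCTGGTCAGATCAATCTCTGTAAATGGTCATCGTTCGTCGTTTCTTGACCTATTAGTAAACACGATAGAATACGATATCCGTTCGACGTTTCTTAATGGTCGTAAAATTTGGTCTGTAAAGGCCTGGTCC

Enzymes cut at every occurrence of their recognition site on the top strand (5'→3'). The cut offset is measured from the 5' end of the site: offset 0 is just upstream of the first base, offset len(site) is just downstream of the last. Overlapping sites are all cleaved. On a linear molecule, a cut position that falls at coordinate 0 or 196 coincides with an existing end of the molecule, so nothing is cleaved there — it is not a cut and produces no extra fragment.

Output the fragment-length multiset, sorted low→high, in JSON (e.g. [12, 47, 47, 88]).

Per-enzyme occurrences:
  IvoV (ACGAT, off=4): starts [8, 55, 60, 127, 137] → cuts [12, 59, 64, 131, 141]
  RvuIV (CGTTC, off=5): starts [43, 48, 97, 145] → cuts [48, 53, 102, 150]
  GruV (CGTTTCTT, off=6): starts [29, 104, 152] → cuts [35, 110, 158]
  HnxV (TGGTC, off=0): starts [2, 37, 68, 90, 162, 175, 190] → cuts [2, 37, 68, 90, 162, 175, 190]
  PtaV (GTAAA, off=5): starts [18, 24, 85, 121, 167, 181] → cuts [23, 29, 90, 126, 172, 186]

Pooled cuts: [2, 12, 23, 29, 35, 37, 48, 53, 59, 64, 68, 90, 102, 110, 126, 131, 141, 150, 158, 162, 172, 175, 186, 190]

Fragments:
  [0,2): 2 bp
  [2,12): 10 bp
  [12,23): 11 bp
  [23,29): 6 bp
  [29,35): 6 bp
  [35,37): 2 bp
  [37,48): 11 bp
  [48,53): 5 bp
  [53,59): 6 bp
  [59,64): 5 bp
  [64,68): 4 bp
  [68,90): 22 bp
  [90,102): 12 bp
  [102,110): 8 bp
  [110,126): 16 bp
  [126,131): 5 bp
  [131,141): 10 bp
  [141,150): 9 bp
  [150,158): 8 bp
  [158,162): 4 bp
  [162,172): 10 bp
  [172,175): 3 bp
  [175,186): 11 bp
  [186,190): 4 bp
  [190,196): 6 bp

[2,2,3,4,4,4,5,5,5,6,6,6,6,8,8,9,10,10,10,11,11,11,12,16,22]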